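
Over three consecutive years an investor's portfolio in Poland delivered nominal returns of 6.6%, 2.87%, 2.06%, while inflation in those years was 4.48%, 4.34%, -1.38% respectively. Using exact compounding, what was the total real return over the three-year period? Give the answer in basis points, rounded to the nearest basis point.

Compound the nominal returns: 1.0660 × 1.0287 × 1.0206 = 1.119184.
Compound inflation: 1.0448 × 1.0434 × 0.9862 = 1.075100.
Deflate: 1.119184 / 1.075100 = 1.041004.
Total real return = 1.041004 − 1 → 410 basis points.

410 basis points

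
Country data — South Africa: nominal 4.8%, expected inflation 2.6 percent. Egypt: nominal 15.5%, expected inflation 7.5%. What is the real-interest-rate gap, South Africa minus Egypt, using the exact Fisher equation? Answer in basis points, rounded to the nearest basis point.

South Africa: (1 + 0.0480)/(1 + 0.0260) − 1 = 2.1442%
Egypt: (1 + 0.1550)/(1 + 0.0750) − 1 = 7.4419%
Differential = 2.1442% − 7.4419% = -5.2976% → -530 basis points.

-530 basis points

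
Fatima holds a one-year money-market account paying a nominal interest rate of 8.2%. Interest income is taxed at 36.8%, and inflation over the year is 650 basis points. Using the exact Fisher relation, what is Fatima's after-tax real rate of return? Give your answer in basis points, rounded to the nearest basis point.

After-tax nominal return = 8.2% × (1 − 0.368) = 5.1824%.
1 + r = 1.051824 / 1.06500 = 0.987628
After-tax real rate = 0.987628 − 1 → -124 basis points.

-124 basis points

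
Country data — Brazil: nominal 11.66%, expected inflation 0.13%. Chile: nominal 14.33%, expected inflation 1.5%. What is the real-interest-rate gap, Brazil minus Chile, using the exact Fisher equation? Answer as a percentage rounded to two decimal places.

-1.13%

Brazil: (1 + 0.1166)/(1 + 0.0013) − 1 = 11.5150%
Chile: (1 + 0.1433)/(1 + 0.0150) − 1 = 12.6404%
Differential = 11.5150% − 12.6404% = -1.1254% → -1.13%.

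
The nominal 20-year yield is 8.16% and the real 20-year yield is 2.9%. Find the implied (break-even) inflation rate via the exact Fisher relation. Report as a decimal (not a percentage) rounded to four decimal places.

0.0511

(1 + π) = (1 + i)/(1 + r) = 1.08160 / 1.02900 = 1.051118
Break-even inflation = 1.051118 − 1 → 0.0511.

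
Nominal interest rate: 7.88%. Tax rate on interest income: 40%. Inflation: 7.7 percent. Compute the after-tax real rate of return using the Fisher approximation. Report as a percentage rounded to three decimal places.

After-tax nominal return = 7.88% × (1 − 0.4) = 4.7280%.
r ≈ 4.7280% − 7.7% → -2.972%.

-2.972%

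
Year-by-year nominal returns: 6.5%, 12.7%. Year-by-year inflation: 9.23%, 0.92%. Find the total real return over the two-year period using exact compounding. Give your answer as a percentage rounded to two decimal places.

Compound the nominal returns: 1.0650 × 1.1270 = 1.200255.
Compound inflation: 1.0923 × 1.0092 = 1.102349.
Deflate: 1.200255 / 1.102349 = 1.088816.
Total real return = 1.088816 − 1 → 8.88%.

8.88%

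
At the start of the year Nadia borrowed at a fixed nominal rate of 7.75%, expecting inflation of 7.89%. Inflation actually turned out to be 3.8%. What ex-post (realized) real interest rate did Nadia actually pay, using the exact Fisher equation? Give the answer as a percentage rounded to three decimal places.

Ex-post: (1 + 0.0775)/(1 + 0.0380) − 1 = 3.8054%
So the realized real rate is 3.805%.

3.805%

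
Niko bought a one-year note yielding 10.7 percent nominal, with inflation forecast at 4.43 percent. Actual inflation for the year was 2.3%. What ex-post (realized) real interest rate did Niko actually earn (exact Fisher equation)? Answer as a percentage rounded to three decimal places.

Ex-post: (1 + 0.1070)/(1 + 0.0230) − 1 = 8.2111%
So the realized real rate is 8.211%.

8.211%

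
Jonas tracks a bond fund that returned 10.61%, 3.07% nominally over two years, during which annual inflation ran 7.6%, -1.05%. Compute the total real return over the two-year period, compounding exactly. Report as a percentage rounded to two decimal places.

7.08%

Nominal growth factor = 1.1061 × 1.0307 = 1.140057
Price-level growth factor = 1.0760 × 0.9895 = 1.064702
Real growth factor = 1.140057 / 1.064702 = 1.070776
Total real return = 1.070776 − 1 → 7.08%.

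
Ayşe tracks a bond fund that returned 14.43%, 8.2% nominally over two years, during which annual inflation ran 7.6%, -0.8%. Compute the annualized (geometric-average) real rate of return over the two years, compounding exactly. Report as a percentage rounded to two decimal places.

7.70%

Compound the nominal returns: 1.1443 × 1.0820 = 1.23813260.
Compound inflation: 1.0760 × 0.9920 = 1.06739200.
Deflate: 1.23813260 / 1.06739200 = 1.15996054.
Annualized real rate = 1.15996054^(1/2) − 1 = 7.7015% → 7.70%.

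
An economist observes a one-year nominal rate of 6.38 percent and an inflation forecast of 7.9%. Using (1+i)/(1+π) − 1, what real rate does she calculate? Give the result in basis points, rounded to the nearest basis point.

-141 basis points

By the Fisher equation, 1 + r = (1 + i)/(1 + π).
1 + r = 1.06380 / 1.07900 = 0.985913
r = 0.985913 − 1 = -1.4087%, i.e. -141 basis points.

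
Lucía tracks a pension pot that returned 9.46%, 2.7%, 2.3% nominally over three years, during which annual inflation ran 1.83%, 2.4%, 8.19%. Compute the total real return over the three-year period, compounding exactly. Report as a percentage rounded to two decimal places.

Nominal growth factor = 1.0946 × 1.0270 × 1.0230 = 1.150010
Price-level growth factor = 1.0183 × 1.0240 × 1.0819 = 1.128140
Real growth factor = 1.150010 / 1.128140 = 1.019386
Total real return = 1.019386 − 1 → 1.94%.

1.94%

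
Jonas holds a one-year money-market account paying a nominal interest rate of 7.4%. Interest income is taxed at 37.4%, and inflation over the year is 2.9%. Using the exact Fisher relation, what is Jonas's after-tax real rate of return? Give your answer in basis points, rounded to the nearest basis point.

After-tax nominal return = 7.4% × (1 − 0.374) = 4.6324%.
1 + r = 1.046324 / 1.02900 = 1.016836
After-tax real rate = 1.016836 − 1 → 168 basis points.

168 basis points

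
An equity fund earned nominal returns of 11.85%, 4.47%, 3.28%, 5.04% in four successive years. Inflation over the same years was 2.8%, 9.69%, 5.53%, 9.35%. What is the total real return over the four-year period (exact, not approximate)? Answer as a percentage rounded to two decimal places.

-2.58%

Compound the nominal returns: 1.1185 × 1.0447 × 1.0328 × 1.0504 = 1.267648.
Compound inflation: 1.0280 × 1.0969 × 1.0553 × 1.0935 = 1.301232.
Deflate: 1.267648 / 1.301232 = 0.974190.
Total real return = 0.974190 − 1 → -2.58%.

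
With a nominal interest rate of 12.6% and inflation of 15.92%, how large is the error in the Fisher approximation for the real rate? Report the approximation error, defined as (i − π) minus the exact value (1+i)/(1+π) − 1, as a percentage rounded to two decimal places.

-0.46%

Approximate: r ≈ 12.600% − 15.920% = -3.3200%
Exact: (1 + 0.1260)/(1 + 0.1592) − 1 = -2.8640%
Error = -3.3200% − (-2.8640%) = -0.4560% → -0.46%.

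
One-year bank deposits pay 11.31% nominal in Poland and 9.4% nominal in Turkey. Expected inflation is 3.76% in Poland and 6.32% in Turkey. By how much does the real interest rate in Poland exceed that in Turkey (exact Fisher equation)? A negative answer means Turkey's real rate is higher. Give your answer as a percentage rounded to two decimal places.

Poland: (1 + 0.1131)/(1 + 0.0376) − 1 = 7.2764%
Turkey: (1 + 0.0940)/(1 + 0.0632) − 1 = 2.8969%
Differential = 7.2764% − 2.8969% = 4.3795% → 4.38%.

4.38%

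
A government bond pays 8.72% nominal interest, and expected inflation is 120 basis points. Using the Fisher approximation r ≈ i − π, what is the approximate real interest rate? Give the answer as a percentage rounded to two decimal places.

r ≈ i − π = 8.72% − 1.2% = 7.52%.

7.52%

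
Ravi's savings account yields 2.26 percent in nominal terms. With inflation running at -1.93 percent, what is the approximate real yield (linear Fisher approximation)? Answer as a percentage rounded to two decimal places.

4.19%

r ≈ i − π = 2.26% − (-1.93%) = 4.19%.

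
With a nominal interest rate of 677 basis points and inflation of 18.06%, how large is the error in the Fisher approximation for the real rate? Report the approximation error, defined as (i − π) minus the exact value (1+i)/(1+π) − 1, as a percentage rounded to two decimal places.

Approximate: r ≈ 6.770% − 18.060% = -11.2900%
Exact: (1 + 0.0677)/(1 + 0.1806) − 1 = -9.5629%
Error = -11.2900% − (-9.5629%) = -1.7271% → -1.73%.

-1.73%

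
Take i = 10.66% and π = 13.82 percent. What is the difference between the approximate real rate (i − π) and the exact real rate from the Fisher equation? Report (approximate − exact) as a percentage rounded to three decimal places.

Approximate: r ≈ 10.660% − 13.820% = -3.1600%
Exact: (1 + 0.1066)/(1 + 0.1382) − 1 = -2.7763%
Error = -3.1600% − (-2.7763%) = -0.3837% → -0.384%.

-0.384%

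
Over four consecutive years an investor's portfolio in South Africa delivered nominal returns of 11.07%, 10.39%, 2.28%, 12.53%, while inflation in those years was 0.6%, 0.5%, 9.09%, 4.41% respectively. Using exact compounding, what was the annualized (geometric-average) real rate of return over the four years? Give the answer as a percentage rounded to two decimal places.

5.21%

Nominal growth factor = 1.1107 × 1.1039 × 1.0228 × 1.1253 = 1.41119017
Price-level growth factor = 1.0060 × 1.0050 × 1.0909 × 1.0441 = 1.15157196
Real growth factor = 1.41119017 / 1.15157196 = 1.22544680
Annualized real rate = 1.22544680^(1/4) − 1 = 5.2140% → 5.21%.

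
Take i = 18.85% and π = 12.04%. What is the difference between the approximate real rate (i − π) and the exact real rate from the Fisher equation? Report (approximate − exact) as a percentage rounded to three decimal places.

0.732%

Approximate: r ≈ 18.850% − 12.040% = 6.8100%
Exact: (1 + 0.1885)/(1 + 0.1204) − 1 = 6.0782%
Error = 6.8100% − 6.0782% = 0.7318% → 0.732%.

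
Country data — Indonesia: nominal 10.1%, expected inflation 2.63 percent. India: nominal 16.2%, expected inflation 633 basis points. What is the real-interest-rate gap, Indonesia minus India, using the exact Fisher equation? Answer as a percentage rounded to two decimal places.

Indonesia: (1 + 0.1010)/(1 + 0.0263) − 1 = 7.2786%
India: (1 + 0.1620)/(1 + 0.0633) − 1 = 9.2824%
Differential = 7.2786% − 9.2824% = -2.0038% → -2.00%.

-2.00%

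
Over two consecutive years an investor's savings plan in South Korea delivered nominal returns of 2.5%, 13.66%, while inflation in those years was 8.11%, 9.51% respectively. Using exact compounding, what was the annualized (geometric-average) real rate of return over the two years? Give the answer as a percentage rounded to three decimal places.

-0.801%

Nominal growth factor = 1.0250 × 1.1366 = 1.16501500
Price-level growth factor = 1.0811 × 1.0951 = 1.18391261
Real growth factor = 1.16501500 / 1.18391261 = 0.98403800
Annualized real rate = 0.98403800^(1/2) − 1 = -0.8013% → -0.801%.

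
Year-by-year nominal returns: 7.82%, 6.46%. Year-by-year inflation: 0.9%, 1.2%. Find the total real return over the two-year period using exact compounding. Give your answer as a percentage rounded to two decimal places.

Nominal growth factor = 1.0782 × 1.0646 = 1.147852
Price-level growth factor = 1.0090 × 1.0120 = 1.021108
Real growth factor = 1.147852 / 1.021108 = 1.124124
Total real return = 1.124124 − 1 → 12.41%.

12.41%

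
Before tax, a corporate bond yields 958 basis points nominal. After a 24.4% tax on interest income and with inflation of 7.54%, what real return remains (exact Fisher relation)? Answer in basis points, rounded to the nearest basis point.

-28 basis points

After-tax nominal return = 9.58% × (1 − 0.244) = 7.24248%.
1 + r = 1.0724248 / 1.07540 = 0.997233
After-tax real rate = 0.997233 − 1 → -28 basis points.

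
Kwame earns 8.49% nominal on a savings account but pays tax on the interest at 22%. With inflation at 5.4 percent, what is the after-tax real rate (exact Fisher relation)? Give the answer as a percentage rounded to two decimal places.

After-tax nominal return = 8.49% × (1 − 0.22) = 6.6222%.
1 + r = 1.066222 / 1.05400 = 1.011596
After-tax real rate = 1.011596 − 1 → 1.16%.

1.16%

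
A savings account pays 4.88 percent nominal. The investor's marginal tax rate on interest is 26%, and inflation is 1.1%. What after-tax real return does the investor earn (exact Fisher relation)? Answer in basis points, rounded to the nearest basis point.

After-tax nominal return = 4.88% × (1 − 0.26) = 3.6112%.
1 + r = 1.036112 / 1.01100 = 1.024839
After-tax real rate = 1.024839 − 1 → 248 basis points.

248 basis points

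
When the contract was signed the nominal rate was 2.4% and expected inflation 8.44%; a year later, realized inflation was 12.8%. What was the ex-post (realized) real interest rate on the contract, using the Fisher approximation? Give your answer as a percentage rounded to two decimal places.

-10.40%

Ex-post: 2.4% − 12.8% = -10.400%
So the realized real rate is -10.40%.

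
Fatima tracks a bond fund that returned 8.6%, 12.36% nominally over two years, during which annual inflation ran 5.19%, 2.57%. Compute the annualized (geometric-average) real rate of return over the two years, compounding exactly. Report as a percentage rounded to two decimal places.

Compound the nominal returns: 1.0860 × 1.1236 = 1.22022960.
Compound inflation: 1.0519 × 1.0257 = 1.07893383.
Deflate: 1.22022960 / 1.07893383 = 1.13095870.
Annualized real rate = 1.13095870^(1/2) − 1 = 6.3465% → 6.35%.

6.35%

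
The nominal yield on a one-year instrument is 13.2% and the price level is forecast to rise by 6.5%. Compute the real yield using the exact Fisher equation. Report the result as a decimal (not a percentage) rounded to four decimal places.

0.0629

By the Fisher equation, 1 + r = (1 + i)/(1 + π).
1 + r = 1.13200 / 1.06500 = 1.062911
r = 1.062911 − 1 = 6.2911%, i.e. 0.0629.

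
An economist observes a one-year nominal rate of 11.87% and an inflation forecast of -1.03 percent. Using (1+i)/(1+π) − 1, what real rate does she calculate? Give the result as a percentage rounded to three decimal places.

1 + r = 1.11870 / 0.98970 = 1.130343
r = 1.130343 − 1 = 13.0343%, i.e. 13.034%.

13.034%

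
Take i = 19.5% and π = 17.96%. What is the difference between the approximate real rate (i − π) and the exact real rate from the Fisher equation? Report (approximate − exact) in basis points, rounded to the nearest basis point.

Approximate: r ≈ 19.500% − 17.960% = 1.5400%
Exact: (1 + 0.1950)/(1 + 0.1796) − 1 = 1.3055%
Error = 1.5400% − 1.3055% = 0.2345% → 23 basis points.

23 basis points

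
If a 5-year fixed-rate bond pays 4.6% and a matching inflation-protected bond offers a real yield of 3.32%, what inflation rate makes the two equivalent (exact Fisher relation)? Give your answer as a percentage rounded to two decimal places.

1.24%

(1 + π) = (1 + i)/(1 + r) = 1.04600 / 1.03320 = 1.012389
Break-even inflation = 1.012389 − 1 → 1.24%.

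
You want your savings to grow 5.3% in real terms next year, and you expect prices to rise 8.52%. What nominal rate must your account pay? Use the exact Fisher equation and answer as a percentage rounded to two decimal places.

14.27%

(1 + i) = (1 + r)(1 + π) = 1.05300 × 1.08520 = 1.1427156
i = 1.1427156 − 1, so the required nominal rate is 14.27%.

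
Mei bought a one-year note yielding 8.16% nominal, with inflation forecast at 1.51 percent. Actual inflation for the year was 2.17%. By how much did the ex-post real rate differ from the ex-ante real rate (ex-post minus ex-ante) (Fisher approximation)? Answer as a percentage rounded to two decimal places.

Ex-ante: 8.16% − 1.51% = 6.650%
Ex-post: 8.16% − 2.17% = 5.990%
Difference (ex-post − ex-ante) = -0.6600% → -0.66%.

-0.66%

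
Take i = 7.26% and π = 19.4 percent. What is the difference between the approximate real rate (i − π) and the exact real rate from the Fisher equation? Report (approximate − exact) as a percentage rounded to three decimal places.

-1.972%

Approximate: r ≈ 7.260% − 19.400% = -12.1400%
Exact: (1 + 0.0726)/(1 + 0.1940) − 1 = -10.167504%
Error = -12.1400% − (-10.167504%) = -1.972496% → -1.972%.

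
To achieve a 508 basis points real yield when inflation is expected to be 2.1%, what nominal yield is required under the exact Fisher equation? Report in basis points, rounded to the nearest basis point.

(1 + i) = (1 + r)(1 + π) = 1.05080 × 1.02100 = 1.0728668
i = 1.0728668 − 1, so the required nominal rate is 729 basis points.

729 basis points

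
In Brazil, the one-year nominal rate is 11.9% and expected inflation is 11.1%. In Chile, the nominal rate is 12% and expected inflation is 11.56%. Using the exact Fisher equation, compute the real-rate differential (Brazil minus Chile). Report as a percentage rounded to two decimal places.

Brazil: (1 + 0.1190)/(1 + 0.1110) − 1 = 0.7201%
Chile: (1 + 0.1200)/(1 + 0.1156) − 1 = 0.3944%
Differential = 0.7201% − 0.3944% = 0.3257% → 0.33%.

0.33%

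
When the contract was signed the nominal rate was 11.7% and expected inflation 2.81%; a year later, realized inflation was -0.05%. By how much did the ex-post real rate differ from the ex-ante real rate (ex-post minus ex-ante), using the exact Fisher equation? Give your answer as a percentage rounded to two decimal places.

3.11%

Ex-ante: (1 + 0.1170)/(1 + 0.0281) − 1 = 8.6470%
Ex-post: (1 + 0.1170)/(1 − 0.0005) − 1 = 11.7559%
Difference (ex-post − ex-ante) = 3.1089% → 3.11%.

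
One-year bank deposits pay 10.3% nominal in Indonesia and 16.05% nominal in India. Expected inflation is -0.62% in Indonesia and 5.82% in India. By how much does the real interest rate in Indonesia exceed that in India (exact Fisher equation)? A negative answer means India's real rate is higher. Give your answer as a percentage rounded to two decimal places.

Indonesia: (1 + 0.1030)/(1 − 0.0062) − 1 = 10.9881%
India: (1 + 0.1605)/(1 + 0.0582) − 1 = 9.6674%
Differential = 10.9881% − 9.6674% = 1.3208% → 1.32%.

1.32%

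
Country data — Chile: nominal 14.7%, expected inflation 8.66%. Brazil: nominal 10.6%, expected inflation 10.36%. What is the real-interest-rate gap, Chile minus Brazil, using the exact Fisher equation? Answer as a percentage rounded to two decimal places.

5.34%

Chile: (1 + 0.1470)/(1 + 0.0866) − 1 = 5.5586%
Brazil: (1 + 0.1060)/(1 + 0.1036) − 1 = 0.2175%
Differential = 5.5586% − 0.2175% = 5.3412% → 5.34%.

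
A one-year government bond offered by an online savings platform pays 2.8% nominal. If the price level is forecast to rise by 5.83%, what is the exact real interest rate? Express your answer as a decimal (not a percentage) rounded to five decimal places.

-0.02863

1 + r = 1.02800 / 1.05830 = 0.971369
r = 0.971369 − 1 = -2.8631%, i.e. -0.02863.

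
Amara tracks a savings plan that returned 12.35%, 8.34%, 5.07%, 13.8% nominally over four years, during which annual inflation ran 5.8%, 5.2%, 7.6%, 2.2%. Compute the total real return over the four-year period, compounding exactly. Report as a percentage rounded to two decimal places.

18.91%

Compound the nominal returns: 1.1235 × 1.0834 × 1.0507 × 1.1380 = 1.455402.
Compound inflation: 1.0580 × 1.0520 × 1.0760 × 1.0220 = 1.223953.
Deflate: 1.455402 / 1.223953 = 1.189100.
Total real return = 1.189100 − 1 → 18.91%.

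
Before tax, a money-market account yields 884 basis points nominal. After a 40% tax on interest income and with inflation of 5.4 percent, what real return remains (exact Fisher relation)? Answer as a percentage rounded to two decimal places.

After-tax nominal return = 8.84% × (1 − 0.4) = 5.3040%.
1 + r = 1.05304 / 1.05400 = 0.999089
After-tax real rate = 0.999089 − 1 → -0.09%.

-0.09%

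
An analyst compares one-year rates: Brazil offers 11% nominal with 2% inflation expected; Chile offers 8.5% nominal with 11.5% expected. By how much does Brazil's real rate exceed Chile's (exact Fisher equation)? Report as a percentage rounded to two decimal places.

Brazil: (1 + 0.1100)/(1 + 0.0200) − 1 = 8.8235%
Chile: (1 + 0.0850)/(1 + 0.1150) − 1 = -2.6906%
Differential = 8.8235% − (-2.6906%) = 11.5141% → 11.51%.

11.51%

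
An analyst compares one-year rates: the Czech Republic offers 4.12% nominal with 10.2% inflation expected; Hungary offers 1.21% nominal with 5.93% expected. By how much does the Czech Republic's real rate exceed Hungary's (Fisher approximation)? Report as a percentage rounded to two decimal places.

-1.36%

The Czech Republic: 4.12% − 10.2% = -6.080%
Hungary: 1.21% − 5.93% = -4.720%
Differential = -1.360% → -1.36%.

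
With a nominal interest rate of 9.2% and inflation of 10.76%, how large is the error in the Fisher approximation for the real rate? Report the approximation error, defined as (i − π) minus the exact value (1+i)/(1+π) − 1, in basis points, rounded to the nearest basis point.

-15 basis points

Approximate: r ≈ 9.200% − 10.760% = -1.5600%
Exact: (1 + 0.0920)/(1 + 0.1076) − 1 = -1.4085%
Error = -1.5600% − (-1.4085%) = -0.1515% → -15 basis points.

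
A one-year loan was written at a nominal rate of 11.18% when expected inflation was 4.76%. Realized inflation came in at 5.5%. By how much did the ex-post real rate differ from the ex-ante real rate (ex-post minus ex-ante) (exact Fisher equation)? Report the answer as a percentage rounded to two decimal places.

Ex-ante: (1 + 0.1118)/(1 + 0.0476) − 1 = 6.1283%
Ex-post: (1 + 0.1118)/(1 + 0.0550) − 1 = 5.3839%
Difference (ex-post − ex-ante) = -0.7444% → -0.74%.

-0.74%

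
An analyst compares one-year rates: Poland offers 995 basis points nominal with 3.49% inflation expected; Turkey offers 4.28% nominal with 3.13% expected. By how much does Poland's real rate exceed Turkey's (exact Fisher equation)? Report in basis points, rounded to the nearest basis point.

513 basis points

Poland: (1 + 0.0995)/(1 + 0.0349) − 1 = 6.2421%
Turkey: (1 + 0.0428)/(1 + 0.0313) − 1 = 1.1151%
Differential = 6.2421% − 1.1151% = 5.1271% → 513 basis points.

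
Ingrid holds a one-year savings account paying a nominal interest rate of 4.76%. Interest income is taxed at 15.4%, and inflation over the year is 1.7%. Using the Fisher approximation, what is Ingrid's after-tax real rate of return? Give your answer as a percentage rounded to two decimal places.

2.33%

After-tax nominal return = 4.76% × (1 − 0.154) = 4.02696%.
r ≈ 4.02696% − 1.7% → 2.33%.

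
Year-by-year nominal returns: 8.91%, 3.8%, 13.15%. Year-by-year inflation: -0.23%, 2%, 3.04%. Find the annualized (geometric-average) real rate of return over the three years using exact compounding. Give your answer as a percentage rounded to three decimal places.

6.849%

Nominal growth factor = 1.0891 × 1.0380 × 1.1315 = 1.27914468
Price-level growth factor = 0.9977 × 1.0200 × 1.0304 = 1.04859068
Real growth factor = 1.27914468 / 1.04859068 = 1.21987035
Annualized real rate = 1.21987035^(1/3) − 1 = 6.8492% → 6.849%.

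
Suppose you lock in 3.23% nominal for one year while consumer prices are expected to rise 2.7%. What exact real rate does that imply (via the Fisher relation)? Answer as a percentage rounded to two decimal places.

0.52%

By the Fisher relation, 1 + r = (1 + i)/(1 + π).
1 + r = 1.03230 / 1.02700 = 1.005161
r = 1.005161 − 1 = 0.5161%, i.e. 0.52%.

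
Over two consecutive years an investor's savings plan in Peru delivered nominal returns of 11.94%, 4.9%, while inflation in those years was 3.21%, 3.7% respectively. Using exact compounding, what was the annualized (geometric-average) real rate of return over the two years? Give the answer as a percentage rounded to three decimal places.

Compound the nominal returns: 1.1194 × 1.0490 = 1.17425060.
Compound inflation: 1.0321 × 1.0370 = 1.07028770.
Deflate: 1.17425060 / 1.07028770 = 1.09713547.
Annualized real rate = 1.09713547^(1/2) − 1 = 4.7442% → 4.744%.

4.744%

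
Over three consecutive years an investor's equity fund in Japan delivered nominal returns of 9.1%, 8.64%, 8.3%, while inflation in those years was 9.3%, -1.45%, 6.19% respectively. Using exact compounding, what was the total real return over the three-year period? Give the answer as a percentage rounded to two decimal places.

Nominal growth factor = 1.0910 × 1.0864 × 1.0830 = 1.283639
Price-level growth factor = 1.0930 × 0.9855 × 1.0619 = 1.143827
Real growth factor = 1.283639 / 1.143827 = 1.122232
Total real return = 1.122232 − 1 → 12.22%.

12.22%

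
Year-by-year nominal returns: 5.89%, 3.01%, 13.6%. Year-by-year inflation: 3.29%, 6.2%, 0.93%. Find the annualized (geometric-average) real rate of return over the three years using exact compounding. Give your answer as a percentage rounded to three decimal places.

3.825%

Nominal growth factor = 1.0589 × 1.0301 × 1.1360 = 1.23911800
Price-level growth factor = 1.0329 × 1.0620 × 1.0093 = 1.10714134
Real growth factor = 1.23911800 / 1.10714134 = 1.11920489
Annualized real rate = 1.11920489^(1/3) − 1 = 3.8253% → 3.825%.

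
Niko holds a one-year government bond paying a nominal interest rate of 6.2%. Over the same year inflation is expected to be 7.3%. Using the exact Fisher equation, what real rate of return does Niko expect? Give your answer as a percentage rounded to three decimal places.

By the Fisher equation, 1 + r = (1 + i)/(1 + π).
1 + r = 1.06200 / 1.07300 = 0.989748
r = 0.989748 − 1 = -1.0252%, i.e. -1.025%.

-1.025%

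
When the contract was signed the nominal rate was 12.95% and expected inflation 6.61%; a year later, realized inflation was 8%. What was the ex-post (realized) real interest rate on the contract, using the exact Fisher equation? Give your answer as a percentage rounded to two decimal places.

Ex-post: (1 + 0.1295)/(1 + 0.0800) − 1 = 4.5833%
So the realized real rate is 4.58%.

4.58%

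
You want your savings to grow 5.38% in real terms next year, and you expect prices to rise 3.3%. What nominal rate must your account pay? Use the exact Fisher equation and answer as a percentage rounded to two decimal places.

(1 + i) = (1 + r)(1 + π) = 1.05380 × 1.03300 = 1.0885754
i = 1.0885754 − 1, so the required nominal rate is 8.86%.

8.86%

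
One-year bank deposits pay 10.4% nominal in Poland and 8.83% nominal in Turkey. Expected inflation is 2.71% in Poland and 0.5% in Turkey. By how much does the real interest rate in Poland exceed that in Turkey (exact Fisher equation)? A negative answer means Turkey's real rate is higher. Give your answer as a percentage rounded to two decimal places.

Poland: (1 + 0.1040)/(1 + 0.0271) − 1 = 7.4871%
Turkey: (1 + 0.0883)/(1 + 0.0050) − 1 = 8.2886%
Differential = 7.4871% − 8.2886% = -0.8015% → -0.80%.

-0.80%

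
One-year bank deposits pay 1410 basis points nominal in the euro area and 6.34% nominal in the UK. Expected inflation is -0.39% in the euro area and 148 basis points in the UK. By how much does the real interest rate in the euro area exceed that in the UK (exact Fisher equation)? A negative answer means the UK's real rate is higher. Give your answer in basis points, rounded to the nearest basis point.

976 basis points

The euro area: (1 + 0.1410)/(1 − 0.0039) − 1 = 14.5467%
The UK: (1 + 0.0634)/(1 + 0.0148) − 1 = 4.7891%
Differential = 14.5467% − 4.7891% = 9.7576% → 976 basis points.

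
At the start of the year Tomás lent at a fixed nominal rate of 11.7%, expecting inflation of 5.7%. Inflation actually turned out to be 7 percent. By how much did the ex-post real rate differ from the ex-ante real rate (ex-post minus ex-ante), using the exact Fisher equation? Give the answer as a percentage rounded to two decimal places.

-1.28%

Ex-ante: (1 + 0.1170)/(1 + 0.0570) − 1 = 5.6764%
Ex-post: (1 + 0.1170)/(1 + 0.0700) − 1 = 4.3925%
Difference (ex-post − ex-ante) = -1.2839% → -1.28%.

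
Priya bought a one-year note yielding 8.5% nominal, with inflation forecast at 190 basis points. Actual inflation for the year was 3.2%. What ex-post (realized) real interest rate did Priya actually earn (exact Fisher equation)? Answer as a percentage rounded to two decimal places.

Ex-post: (1 + 0.0850)/(1 + 0.0320) − 1 = 5.1357%
So the realized real rate is 5.14%.

5.14%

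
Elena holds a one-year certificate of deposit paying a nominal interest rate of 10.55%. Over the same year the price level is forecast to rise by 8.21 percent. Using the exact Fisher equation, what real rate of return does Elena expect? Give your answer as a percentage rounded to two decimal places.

2.16%

By the Fisher equation, 1 + r = (1 + i)/(1 + π).
1 + r = 1.10550 / 1.08210 = 1.021625
r = 1.021625 − 1 = 2.1625%, i.e. 2.16%.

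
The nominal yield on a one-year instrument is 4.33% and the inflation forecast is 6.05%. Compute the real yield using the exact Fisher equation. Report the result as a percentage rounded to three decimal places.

1 + r = 1.04330 / 1.06050 = 0.983781
r = 0.983781 − 1 = -1.6219%, i.e. -1.622%.

-1.622%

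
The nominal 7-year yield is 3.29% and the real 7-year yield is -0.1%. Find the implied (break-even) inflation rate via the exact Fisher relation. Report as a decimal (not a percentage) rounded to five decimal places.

(1 + π) = (1 + i)/(1 + r) = 1.03290 / 0.99900 = 1.033934
Break-even inflation = 1.033934 − 1 → 0.03393.

0.03393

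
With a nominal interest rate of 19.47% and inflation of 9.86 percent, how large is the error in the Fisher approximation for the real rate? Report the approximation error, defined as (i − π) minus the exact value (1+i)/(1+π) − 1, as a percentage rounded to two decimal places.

Approximate: r ≈ 19.470% − 9.860% = 9.6100%
Exact: (1 + 0.1947)/(1 + 0.0986) − 1 = 8.7475%
Error = 9.6100% − 8.7475% = 0.8625% → 0.86%.

0.86%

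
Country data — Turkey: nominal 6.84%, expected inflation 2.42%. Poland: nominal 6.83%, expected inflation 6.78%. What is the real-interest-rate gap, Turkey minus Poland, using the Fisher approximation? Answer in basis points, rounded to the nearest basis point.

437 basis points

Turkey: 6.84% − 2.42% = 4.420%
Poland: 6.83% − 6.78% = 0.050%
Differential = 4.370% → 437 basis points.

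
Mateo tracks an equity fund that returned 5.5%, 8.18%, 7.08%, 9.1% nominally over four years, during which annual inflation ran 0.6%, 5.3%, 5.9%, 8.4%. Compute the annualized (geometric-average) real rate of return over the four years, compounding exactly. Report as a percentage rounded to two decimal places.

Nominal growth factor = 1.0550 × 1.0818 × 1.0708 × 1.0910 = 1.33331434
Price-level growth factor = 1.0060 × 1.0530 × 1.0590 × 1.0840 = 1.21605045
Real growth factor = 1.33331434 / 1.21605045 = 1.09643012
Annualized real rate = 1.09643012^(1/4) − 1 = 2.3282% → 2.33%.

2.33%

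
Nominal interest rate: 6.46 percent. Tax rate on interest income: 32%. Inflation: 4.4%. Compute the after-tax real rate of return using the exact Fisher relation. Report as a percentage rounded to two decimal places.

-0.01%

After-tax nominal return = 6.46% × (1 − 0.32) = 4.3928%.
1 + r = 1.043928 / 1.04400 = 0.999931
After-tax real rate = 0.999931 − 1 → -0.01%.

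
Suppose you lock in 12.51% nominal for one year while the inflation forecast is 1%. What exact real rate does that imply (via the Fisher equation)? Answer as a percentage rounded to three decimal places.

1 + r = 1.12510 / 1.01000 = 1.113960
r = 1.113960 − 1 = 11.3960%, i.e. 11.396%.

11.396%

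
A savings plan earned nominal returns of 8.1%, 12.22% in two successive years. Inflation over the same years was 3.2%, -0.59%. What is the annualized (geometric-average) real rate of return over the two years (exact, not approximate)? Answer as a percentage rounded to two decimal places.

Nominal growth factor = 1.0810 × 1.1222 = 1.21309820
Price-level growth factor = 1.0320 × 0.9941 = 1.02591120
Real growth factor = 1.21309820 / 1.02591120 = 1.18245926
Annualized real rate = 1.18245926^(1/2) − 1 = 8.7409% → 8.74%.

8.74%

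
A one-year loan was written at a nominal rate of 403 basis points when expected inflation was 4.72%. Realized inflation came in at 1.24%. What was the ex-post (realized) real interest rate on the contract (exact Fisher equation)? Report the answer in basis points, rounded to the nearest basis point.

276 basis points

Ex-post: (1 + 0.0403)/(1 + 0.0124) − 1 = 2.7558%
So the realized real rate is 276 basis points.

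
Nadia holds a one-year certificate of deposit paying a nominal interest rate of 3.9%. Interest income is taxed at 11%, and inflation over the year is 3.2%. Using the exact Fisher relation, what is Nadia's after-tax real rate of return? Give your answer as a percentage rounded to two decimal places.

After-tax nominal return = 3.9% × (1 − 0.11) = 3.4710%.
1 + r = 1.03471 / 1.03200 = 1.002626
After-tax real rate = 1.002626 − 1 → 0.26%.

0.26%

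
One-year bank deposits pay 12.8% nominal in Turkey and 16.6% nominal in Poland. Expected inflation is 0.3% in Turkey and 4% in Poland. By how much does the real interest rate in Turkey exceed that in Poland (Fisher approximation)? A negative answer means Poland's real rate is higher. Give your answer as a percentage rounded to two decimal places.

-0.10%

Turkey: 12.8% − 0.3% = 12.500%
Poland: 16.6% − 4% = 12.600%
Differential = -0.100% → -0.10%.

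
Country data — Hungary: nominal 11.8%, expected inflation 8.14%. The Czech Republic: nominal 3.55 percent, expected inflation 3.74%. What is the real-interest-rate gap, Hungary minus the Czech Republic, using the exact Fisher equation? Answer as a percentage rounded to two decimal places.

3.57%

Hungary: (1 + 0.1180)/(1 + 0.0814) − 1 = 3.3845%
The Czech Republic: (1 + 0.0355)/(1 + 0.0374) − 1 = -0.1832%
Differential = 3.3845% − (-0.1832%) = 3.5677% → 3.57%.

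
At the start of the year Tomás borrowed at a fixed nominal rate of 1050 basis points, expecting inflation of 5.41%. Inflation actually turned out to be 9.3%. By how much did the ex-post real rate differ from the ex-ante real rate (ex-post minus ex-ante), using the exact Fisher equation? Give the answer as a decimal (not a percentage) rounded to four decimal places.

-0.0373

Ex-ante: (1 + 0.1050)/(1 + 0.0541) − 1 = 4.8288%
Ex-post: (1 + 0.1050)/(1 + 0.0930) − 1 = 1.0979%
Difference (ex-post − ex-ante) = -3.7309% → -0.0373.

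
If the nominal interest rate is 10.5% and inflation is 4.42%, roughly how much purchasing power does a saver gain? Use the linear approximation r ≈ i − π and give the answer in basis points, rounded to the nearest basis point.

r ≈ i − π = 10.5% − 4.42% = 608 basis points.

608 basis points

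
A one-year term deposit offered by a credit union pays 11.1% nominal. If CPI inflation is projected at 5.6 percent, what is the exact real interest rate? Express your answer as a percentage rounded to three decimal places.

1 + r = 1.11100 / 1.05600 = 1.052083
r = 1.052083 − 1 = 5.2083%, i.e. 5.208%.

5.208%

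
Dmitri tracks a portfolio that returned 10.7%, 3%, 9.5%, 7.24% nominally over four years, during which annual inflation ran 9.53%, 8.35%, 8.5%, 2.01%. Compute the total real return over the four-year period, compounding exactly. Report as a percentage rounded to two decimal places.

1.93%

Compound the nominal returns: 1.1070 × 1.0300 × 1.0950 × 1.0724 = 1.338924.
Compound inflation: 1.0953 × 1.0835 × 1.0850 × 1.0201 = 1.313513.
Deflate: 1.338924 / 1.313513 = 1.019345.
Total real return = 1.019345 − 1 → 1.93%.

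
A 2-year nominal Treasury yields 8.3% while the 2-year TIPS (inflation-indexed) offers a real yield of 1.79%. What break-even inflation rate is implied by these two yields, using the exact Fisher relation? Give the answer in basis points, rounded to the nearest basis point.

640 basis points

(1 + π) = (1 + i)/(1 + r) = 1.08300 / 1.01790 = 1.063955
Break-even inflation = 1.063955 − 1 → 640 basis points.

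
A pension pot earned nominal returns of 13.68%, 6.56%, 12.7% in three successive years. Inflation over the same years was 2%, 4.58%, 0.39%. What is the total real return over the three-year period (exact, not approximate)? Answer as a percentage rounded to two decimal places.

27.49%

Compound the nominal returns: 1.1368 × 1.0656 × 1.1270 = 1.365219.
Compound inflation: 1.0200 × 1.0458 × 1.0039 = 1.070876.
Deflate: 1.365219 / 1.070876 = 1.274861.
Total real return = 1.274861 − 1 → 27.49%.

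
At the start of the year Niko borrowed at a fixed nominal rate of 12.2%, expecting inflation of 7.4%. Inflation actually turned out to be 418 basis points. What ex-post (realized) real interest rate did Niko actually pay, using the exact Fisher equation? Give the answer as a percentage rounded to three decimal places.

Ex-post: (1 + 0.1220)/(1 + 0.0418) − 1 = 7.6982%
So the realized real rate is 7.698%.

7.698%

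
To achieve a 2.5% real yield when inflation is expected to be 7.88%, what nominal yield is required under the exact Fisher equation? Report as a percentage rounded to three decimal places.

(1 + i) = (1 + r)(1 + π) = 1.02500 × 1.07880 = 1.10577
i = 1.10577 − 1, so the required nominal rate is 10.577%.

10.577%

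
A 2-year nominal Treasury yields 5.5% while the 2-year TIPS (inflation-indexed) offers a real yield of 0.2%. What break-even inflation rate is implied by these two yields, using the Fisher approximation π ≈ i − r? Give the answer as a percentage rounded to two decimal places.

5.30%

π ≈ i − r = 5.5% − 0.2% → 5.30%.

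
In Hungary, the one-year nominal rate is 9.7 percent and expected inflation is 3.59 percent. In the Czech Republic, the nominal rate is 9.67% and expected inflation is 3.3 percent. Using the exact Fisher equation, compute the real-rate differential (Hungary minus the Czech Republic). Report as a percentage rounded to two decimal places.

-0.27%

Hungary: (1 + 0.0970)/(1 + 0.0359) − 1 = 5.8983%
The Czech Republic: (1 + 0.0967)/(1 + 0.0330) − 1 = 6.1665%
Differential = 5.8983% − 6.1665% = -0.2683% → -0.27%.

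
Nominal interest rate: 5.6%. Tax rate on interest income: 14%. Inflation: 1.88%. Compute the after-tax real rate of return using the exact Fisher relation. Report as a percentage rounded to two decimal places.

After-tax nominal return = 5.6% × (1 − 0.14) = 4.8160%.
1 + r = 1.04816 / 1.01880 = 1.028818
After-tax real rate = 1.028818 − 1 → 2.88%.

2.88%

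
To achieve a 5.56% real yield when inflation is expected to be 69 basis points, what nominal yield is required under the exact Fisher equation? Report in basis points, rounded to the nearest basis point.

(1 + i) = (1 + r)(1 + π) = 1.05560 × 1.00690 = 1.06288364
i = 1.06288364 − 1, so the required nominal rate is 629 basis points.

629 basis points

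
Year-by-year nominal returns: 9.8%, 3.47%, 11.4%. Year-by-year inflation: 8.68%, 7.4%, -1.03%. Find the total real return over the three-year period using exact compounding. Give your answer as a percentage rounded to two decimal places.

9.56%

Compound the nominal returns: 1.0980 × 1.0347 × 1.1140 = 1.265616.
Compound inflation: 1.0868 × 1.0740 × 0.9897 = 1.155201.
Deflate: 1.265616 / 1.155201 = 1.095581.
Total real return = 1.095581 − 1 → 9.56%.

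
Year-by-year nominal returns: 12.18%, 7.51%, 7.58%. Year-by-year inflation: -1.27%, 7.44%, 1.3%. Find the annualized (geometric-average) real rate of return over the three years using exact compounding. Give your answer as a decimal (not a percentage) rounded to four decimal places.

Nominal growth factor = 1.1218 × 1.0751 × 1.0758 = 1.29746556
Price-level growth factor = 0.9873 × 1.0744 × 1.0130 = 1.07454494
Real growth factor = 1.29746556 / 1.07454494 = 1.20745584
Annualized real rate = 1.20745584^(1/3) − 1 = 6.4855% → 0.0649.

0.0649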